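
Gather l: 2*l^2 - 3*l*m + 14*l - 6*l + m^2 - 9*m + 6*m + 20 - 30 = 2*l^2 + l*(8 - 3*m) + m^2 - 3*m - 10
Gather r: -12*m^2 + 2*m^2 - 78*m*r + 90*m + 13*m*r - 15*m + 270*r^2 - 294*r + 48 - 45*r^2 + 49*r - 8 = -10*m^2 + 75*m + 225*r^2 + r*(-65*m - 245) + 40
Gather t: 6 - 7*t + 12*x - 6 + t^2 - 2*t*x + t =t^2 + t*(-2*x - 6) + 12*x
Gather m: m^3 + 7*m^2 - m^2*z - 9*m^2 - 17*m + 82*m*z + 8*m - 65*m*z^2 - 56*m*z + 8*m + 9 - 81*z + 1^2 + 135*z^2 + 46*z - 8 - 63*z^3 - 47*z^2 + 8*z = m^3 + m^2*(-z - 2) + m*(-65*z^2 + 26*z - 1) - 63*z^3 + 88*z^2 - 27*z + 2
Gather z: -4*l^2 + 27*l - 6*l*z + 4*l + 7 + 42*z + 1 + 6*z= -4*l^2 + 31*l + z*(48 - 6*l) + 8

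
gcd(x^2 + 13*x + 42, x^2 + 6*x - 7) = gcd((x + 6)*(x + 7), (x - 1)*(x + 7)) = x + 7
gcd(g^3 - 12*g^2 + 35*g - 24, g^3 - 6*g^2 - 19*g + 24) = g^2 - 9*g + 8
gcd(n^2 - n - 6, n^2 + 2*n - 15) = n - 3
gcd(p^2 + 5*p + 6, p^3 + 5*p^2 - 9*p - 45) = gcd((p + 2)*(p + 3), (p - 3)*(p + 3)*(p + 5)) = p + 3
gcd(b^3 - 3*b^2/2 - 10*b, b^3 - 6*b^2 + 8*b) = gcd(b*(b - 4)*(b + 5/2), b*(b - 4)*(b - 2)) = b^2 - 4*b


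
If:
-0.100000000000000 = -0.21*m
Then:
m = 0.48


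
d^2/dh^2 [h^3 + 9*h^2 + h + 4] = 6*h + 18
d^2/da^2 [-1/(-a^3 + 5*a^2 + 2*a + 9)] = 2*((5 - 3*a)*(-a^3 + 5*a^2 + 2*a + 9) - (-3*a^2 + 10*a + 2)^2)/(-a^3 + 5*a^2 + 2*a + 9)^3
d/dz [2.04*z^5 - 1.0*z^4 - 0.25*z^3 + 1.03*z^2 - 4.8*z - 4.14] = 10.2*z^4 - 4.0*z^3 - 0.75*z^2 + 2.06*z - 4.8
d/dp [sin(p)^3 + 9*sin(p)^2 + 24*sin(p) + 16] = 3*(sin(p)^2 + 6*sin(p) + 8)*cos(p)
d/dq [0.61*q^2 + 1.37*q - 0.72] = 1.22*q + 1.37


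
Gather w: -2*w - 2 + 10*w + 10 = 8*w + 8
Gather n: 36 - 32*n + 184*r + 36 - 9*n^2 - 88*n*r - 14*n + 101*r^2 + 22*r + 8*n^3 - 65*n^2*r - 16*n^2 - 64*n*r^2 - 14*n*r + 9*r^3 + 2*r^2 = 8*n^3 + n^2*(-65*r - 25) + n*(-64*r^2 - 102*r - 46) + 9*r^3 + 103*r^2 + 206*r + 72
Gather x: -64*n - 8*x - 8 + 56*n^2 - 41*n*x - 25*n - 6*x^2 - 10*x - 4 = 56*n^2 - 89*n - 6*x^2 + x*(-41*n - 18) - 12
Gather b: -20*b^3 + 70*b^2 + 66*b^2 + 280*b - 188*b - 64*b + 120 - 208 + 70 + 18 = -20*b^3 + 136*b^2 + 28*b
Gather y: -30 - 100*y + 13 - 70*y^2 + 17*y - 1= -70*y^2 - 83*y - 18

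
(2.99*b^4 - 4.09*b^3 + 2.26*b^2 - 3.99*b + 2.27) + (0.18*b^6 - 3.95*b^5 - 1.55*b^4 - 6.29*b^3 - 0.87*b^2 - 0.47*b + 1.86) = 0.18*b^6 - 3.95*b^5 + 1.44*b^4 - 10.38*b^3 + 1.39*b^2 - 4.46*b + 4.13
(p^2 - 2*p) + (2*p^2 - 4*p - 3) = 3*p^2 - 6*p - 3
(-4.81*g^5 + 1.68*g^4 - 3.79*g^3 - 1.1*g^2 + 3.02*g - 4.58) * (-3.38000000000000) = 16.2578*g^5 - 5.6784*g^4 + 12.8102*g^3 + 3.718*g^2 - 10.2076*g + 15.4804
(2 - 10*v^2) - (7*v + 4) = -10*v^2 - 7*v - 2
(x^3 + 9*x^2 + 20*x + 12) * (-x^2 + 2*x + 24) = -x^5 - 7*x^4 + 22*x^3 + 244*x^2 + 504*x + 288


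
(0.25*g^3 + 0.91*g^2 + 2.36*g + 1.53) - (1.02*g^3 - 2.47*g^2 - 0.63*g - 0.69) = -0.77*g^3 + 3.38*g^2 + 2.99*g + 2.22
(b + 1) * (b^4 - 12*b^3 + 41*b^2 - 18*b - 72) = b^5 - 11*b^4 + 29*b^3 + 23*b^2 - 90*b - 72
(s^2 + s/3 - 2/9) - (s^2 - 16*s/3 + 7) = 17*s/3 - 65/9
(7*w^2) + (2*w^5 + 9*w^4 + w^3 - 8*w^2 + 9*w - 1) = 2*w^5 + 9*w^4 + w^3 - w^2 + 9*w - 1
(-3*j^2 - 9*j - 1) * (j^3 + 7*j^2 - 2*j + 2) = -3*j^5 - 30*j^4 - 58*j^3 + 5*j^2 - 16*j - 2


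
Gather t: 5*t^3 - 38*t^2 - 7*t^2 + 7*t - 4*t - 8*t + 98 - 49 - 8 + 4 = 5*t^3 - 45*t^2 - 5*t + 45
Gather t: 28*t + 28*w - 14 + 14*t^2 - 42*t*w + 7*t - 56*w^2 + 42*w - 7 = 14*t^2 + t*(35 - 42*w) - 56*w^2 + 70*w - 21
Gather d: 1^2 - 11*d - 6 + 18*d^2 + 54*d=18*d^2 + 43*d - 5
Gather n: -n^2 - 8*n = -n^2 - 8*n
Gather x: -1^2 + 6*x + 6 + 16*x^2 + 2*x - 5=16*x^2 + 8*x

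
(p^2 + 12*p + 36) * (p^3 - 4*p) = p^5 + 12*p^4 + 32*p^3 - 48*p^2 - 144*p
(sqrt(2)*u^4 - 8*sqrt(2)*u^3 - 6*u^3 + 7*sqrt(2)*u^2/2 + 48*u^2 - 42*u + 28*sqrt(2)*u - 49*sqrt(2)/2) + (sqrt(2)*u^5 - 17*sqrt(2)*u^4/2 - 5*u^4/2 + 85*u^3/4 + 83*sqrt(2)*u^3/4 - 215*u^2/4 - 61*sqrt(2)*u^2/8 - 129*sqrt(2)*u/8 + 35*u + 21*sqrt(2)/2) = sqrt(2)*u^5 - 15*sqrt(2)*u^4/2 - 5*u^4/2 + 61*u^3/4 + 51*sqrt(2)*u^3/4 - 33*sqrt(2)*u^2/8 - 23*u^2/4 - 7*u + 95*sqrt(2)*u/8 - 14*sqrt(2)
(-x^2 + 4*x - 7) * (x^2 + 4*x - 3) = -x^4 + 12*x^2 - 40*x + 21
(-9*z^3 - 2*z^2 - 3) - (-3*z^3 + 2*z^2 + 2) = -6*z^3 - 4*z^2 - 5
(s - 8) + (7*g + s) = 7*g + 2*s - 8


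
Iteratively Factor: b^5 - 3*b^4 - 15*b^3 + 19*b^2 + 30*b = (b - 5)*(b^4 + 2*b^3 - 5*b^2 - 6*b) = (b - 5)*(b - 2)*(b^3 + 4*b^2 + 3*b) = (b - 5)*(b - 2)*(b + 3)*(b^2 + b) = (b - 5)*(b - 2)*(b + 1)*(b + 3)*(b)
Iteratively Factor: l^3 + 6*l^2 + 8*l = (l)*(l^2 + 6*l + 8) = l*(l + 4)*(l + 2)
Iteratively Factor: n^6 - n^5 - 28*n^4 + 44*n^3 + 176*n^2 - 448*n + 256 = (n + 4)*(n^5 - 5*n^4 - 8*n^3 + 76*n^2 - 128*n + 64) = (n - 2)*(n + 4)*(n^4 - 3*n^3 - 14*n^2 + 48*n - 32) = (n - 2)*(n - 1)*(n + 4)*(n^3 - 2*n^2 - 16*n + 32) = (n - 2)^2*(n - 1)*(n + 4)*(n^2 - 16) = (n - 2)^2*(n - 1)*(n + 4)^2*(n - 4)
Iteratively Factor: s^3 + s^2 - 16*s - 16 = (s + 1)*(s^2 - 16) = (s + 1)*(s + 4)*(s - 4)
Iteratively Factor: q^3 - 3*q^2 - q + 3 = (q + 1)*(q^2 - 4*q + 3) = (q - 3)*(q + 1)*(q - 1)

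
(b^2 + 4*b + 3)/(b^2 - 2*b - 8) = (b^2 + 4*b + 3)/(b^2 - 2*b - 8)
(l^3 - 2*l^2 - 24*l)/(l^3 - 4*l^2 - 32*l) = (l - 6)/(l - 8)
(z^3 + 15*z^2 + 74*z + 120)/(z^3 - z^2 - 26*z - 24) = (z^2 + 11*z + 30)/(z^2 - 5*z - 6)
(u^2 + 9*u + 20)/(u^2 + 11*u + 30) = (u + 4)/(u + 6)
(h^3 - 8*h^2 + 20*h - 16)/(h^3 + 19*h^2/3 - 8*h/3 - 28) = 3*(h^2 - 6*h + 8)/(3*h^2 + 25*h + 42)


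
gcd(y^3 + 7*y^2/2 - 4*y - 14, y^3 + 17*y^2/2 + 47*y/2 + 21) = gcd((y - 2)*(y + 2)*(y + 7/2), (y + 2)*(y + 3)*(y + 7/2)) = y^2 + 11*y/2 + 7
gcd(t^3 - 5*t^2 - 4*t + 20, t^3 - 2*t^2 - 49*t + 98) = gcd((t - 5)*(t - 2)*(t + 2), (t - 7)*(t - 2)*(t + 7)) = t - 2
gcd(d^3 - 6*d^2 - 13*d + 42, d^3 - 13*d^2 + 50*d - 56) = d^2 - 9*d + 14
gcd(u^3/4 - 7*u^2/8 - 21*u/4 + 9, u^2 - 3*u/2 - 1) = 1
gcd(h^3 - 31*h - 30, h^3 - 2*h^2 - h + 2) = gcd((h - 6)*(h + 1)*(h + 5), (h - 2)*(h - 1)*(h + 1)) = h + 1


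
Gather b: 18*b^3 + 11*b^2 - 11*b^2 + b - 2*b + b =18*b^3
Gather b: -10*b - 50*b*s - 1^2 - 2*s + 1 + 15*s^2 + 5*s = b*(-50*s - 10) + 15*s^2 + 3*s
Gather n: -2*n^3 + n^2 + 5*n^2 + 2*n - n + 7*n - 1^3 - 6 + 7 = -2*n^3 + 6*n^2 + 8*n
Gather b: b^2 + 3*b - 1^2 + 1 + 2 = b^2 + 3*b + 2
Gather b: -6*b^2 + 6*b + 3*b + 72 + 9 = -6*b^2 + 9*b + 81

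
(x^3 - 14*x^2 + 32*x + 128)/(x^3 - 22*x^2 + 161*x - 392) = (x^2 - 6*x - 16)/(x^2 - 14*x + 49)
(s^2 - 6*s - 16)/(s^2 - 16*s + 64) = (s + 2)/(s - 8)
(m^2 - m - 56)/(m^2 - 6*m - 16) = (m + 7)/(m + 2)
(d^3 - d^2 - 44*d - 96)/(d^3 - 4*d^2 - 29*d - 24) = (d + 4)/(d + 1)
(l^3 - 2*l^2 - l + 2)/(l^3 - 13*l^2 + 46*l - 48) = (l^2 - 1)/(l^2 - 11*l + 24)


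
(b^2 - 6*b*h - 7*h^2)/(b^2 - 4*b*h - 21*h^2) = (b + h)/(b + 3*h)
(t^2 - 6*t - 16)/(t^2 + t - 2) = (t - 8)/(t - 1)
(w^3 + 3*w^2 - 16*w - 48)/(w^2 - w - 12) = w + 4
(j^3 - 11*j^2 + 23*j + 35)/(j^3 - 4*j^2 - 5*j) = (j - 7)/j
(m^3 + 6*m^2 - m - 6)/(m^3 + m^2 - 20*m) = (m^3 + 6*m^2 - m - 6)/(m*(m^2 + m - 20))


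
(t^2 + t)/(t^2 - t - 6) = t*(t + 1)/(t^2 - t - 6)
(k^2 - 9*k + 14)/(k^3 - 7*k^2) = (k - 2)/k^2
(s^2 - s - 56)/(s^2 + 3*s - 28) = (s - 8)/(s - 4)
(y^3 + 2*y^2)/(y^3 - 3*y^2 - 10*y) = y/(y - 5)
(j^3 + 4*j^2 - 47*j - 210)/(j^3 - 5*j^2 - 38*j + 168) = (j + 5)/(j - 4)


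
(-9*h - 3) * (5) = -45*h - 15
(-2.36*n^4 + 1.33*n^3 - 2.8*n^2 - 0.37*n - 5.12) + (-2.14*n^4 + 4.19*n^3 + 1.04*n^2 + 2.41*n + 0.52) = -4.5*n^4 + 5.52*n^3 - 1.76*n^2 + 2.04*n - 4.6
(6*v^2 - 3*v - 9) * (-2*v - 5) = -12*v^3 - 24*v^2 + 33*v + 45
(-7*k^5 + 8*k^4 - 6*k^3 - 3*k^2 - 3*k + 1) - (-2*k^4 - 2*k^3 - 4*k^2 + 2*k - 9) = -7*k^5 + 10*k^4 - 4*k^3 + k^2 - 5*k + 10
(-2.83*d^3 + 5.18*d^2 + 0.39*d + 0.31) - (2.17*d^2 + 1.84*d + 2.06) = -2.83*d^3 + 3.01*d^2 - 1.45*d - 1.75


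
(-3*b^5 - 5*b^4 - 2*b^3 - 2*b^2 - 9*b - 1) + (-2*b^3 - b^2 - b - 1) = -3*b^5 - 5*b^4 - 4*b^3 - 3*b^2 - 10*b - 2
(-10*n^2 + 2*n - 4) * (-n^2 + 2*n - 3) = 10*n^4 - 22*n^3 + 38*n^2 - 14*n + 12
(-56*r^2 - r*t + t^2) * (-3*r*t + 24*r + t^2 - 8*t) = 168*r^3*t - 1344*r^3 - 53*r^2*t^2 + 424*r^2*t - 4*r*t^3 + 32*r*t^2 + t^4 - 8*t^3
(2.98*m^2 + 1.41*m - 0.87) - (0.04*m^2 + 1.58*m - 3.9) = 2.94*m^2 - 0.17*m + 3.03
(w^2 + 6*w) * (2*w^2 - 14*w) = 2*w^4 - 2*w^3 - 84*w^2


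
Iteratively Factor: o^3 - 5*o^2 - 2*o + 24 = (o - 4)*(o^2 - o - 6) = (o - 4)*(o - 3)*(o + 2)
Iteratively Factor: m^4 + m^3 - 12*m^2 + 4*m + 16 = (m + 4)*(m^3 - 3*m^2 + 4) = (m + 1)*(m + 4)*(m^2 - 4*m + 4) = (m - 2)*(m + 1)*(m + 4)*(m - 2)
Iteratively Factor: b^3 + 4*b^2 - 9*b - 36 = (b - 3)*(b^2 + 7*b + 12) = (b - 3)*(b + 3)*(b + 4)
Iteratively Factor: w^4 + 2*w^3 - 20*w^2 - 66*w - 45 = (w - 5)*(w^3 + 7*w^2 + 15*w + 9) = (w - 5)*(w + 3)*(w^2 + 4*w + 3) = (w - 5)*(w + 1)*(w + 3)*(w + 3)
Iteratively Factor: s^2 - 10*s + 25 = (s - 5)*(s - 5)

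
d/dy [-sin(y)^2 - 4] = -sin(2*y)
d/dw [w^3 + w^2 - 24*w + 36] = 3*w^2 + 2*w - 24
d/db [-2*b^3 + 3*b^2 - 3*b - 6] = -6*b^2 + 6*b - 3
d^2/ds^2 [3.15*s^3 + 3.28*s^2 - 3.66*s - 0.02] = 18.9*s + 6.56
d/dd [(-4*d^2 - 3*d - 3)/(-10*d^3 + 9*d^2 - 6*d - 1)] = (-40*d^4 - 60*d^3 - 39*d^2 + 62*d - 15)/(100*d^6 - 180*d^5 + 201*d^4 - 88*d^3 + 18*d^2 + 12*d + 1)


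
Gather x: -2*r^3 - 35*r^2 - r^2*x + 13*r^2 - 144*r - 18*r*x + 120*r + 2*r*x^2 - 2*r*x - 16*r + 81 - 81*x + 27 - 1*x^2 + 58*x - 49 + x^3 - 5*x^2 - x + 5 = -2*r^3 - 22*r^2 - 40*r + x^3 + x^2*(2*r - 6) + x*(-r^2 - 20*r - 24) + 64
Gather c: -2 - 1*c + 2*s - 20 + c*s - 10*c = c*(s - 11) + 2*s - 22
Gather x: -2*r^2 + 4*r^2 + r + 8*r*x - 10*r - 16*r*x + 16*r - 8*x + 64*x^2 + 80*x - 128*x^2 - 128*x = 2*r^2 + 7*r - 64*x^2 + x*(-8*r - 56)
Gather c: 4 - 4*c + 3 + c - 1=6 - 3*c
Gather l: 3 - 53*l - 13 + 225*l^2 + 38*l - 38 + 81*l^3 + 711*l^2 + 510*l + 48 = 81*l^3 + 936*l^2 + 495*l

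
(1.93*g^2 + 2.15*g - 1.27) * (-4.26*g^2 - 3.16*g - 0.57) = -8.2218*g^4 - 15.2578*g^3 - 2.4839*g^2 + 2.7877*g + 0.7239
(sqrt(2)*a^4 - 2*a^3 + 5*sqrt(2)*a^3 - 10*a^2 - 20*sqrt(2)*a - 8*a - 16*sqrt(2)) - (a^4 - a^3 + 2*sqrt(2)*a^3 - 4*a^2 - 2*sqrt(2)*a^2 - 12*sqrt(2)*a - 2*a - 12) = -a^4 + sqrt(2)*a^4 - a^3 + 3*sqrt(2)*a^3 - 6*a^2 + 2*sqrt(2)*a^2 - 8*sqrt(2)*a - 6*a - 16*sqrt(2) + 12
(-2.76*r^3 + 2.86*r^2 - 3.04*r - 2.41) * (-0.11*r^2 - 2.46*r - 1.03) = 0.3036*r^5 + 6.475*r^4 - 3.8584*r^3 + 4.7977*r^2 + 9.0598*r + 2.4823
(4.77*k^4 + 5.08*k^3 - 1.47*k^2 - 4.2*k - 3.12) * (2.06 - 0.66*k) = -3.1482*k^5 + 6.4734*k^4 + 11.435*k^3 - 0.2562*k^2 - 6.5928*k - 6.4272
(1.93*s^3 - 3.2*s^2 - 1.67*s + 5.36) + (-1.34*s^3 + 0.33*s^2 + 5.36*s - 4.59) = 0.59*s^3 - 2.87*s^2 + 3.69*s + 0.77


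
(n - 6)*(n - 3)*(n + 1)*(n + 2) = n^4 - 6*n^3 - 7*n^2 + 36*n + 36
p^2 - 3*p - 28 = (p - 7)*(p + 4)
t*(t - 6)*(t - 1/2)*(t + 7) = t^4 + t^3/2 - 85*t^2/2 + 21*t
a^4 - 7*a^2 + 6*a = a*(a - 2)*(a - 1)*(a + 3)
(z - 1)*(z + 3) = z^2 + 2*z - 3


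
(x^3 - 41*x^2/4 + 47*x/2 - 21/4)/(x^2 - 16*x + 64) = (4*x^3 - 41*x^2 + 94*x - 21)/(4*(x^2 - 16*x + 64))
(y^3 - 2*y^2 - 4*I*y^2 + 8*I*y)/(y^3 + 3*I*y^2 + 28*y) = (y - 2)/(y + 7*I)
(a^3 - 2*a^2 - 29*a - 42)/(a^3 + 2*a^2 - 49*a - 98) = (a + 3)/(a + 7)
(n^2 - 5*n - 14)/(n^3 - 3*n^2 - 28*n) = (n + 2)/(n*(n + 4))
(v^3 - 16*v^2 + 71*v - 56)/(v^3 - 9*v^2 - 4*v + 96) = (v^2 - 8*v + 7)/(v^2 - v - 12)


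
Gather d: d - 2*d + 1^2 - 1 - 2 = -d - 2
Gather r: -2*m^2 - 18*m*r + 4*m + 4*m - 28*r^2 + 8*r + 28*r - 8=-2*m^2 + 8*m - 28*r^2 + r*(36 - 18*m) - 8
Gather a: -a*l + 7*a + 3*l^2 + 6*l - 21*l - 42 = a*(7 - l) + 3*l^2 - 15*l - 42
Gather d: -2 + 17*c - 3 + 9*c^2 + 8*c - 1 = 9*c^2 + 25*c - 6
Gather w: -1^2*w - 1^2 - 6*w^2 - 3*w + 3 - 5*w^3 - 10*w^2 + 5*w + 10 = -5*w^3 - 16*w^2 + w + 12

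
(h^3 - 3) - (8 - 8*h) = h^3 + 8*h - 11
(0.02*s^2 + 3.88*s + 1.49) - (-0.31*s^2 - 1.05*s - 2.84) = 0.33*s^2 + 4.93*s + 4.33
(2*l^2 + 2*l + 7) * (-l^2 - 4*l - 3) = -2*l^4 - 10*l^3 - 21*l^2 - 34*l - 21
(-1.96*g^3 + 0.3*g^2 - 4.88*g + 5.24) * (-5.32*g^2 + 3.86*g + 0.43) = 10.4272*g^5 - 9.1616*g^4 + 26.2768*g^3 - 46.5846*g^2 + 18.128*g + 2.2532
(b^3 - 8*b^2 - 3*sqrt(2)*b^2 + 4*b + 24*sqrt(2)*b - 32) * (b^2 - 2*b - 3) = b^5 - 10*b^4 - 3*sqrt(2)*b^4 + 17*b^3 + 30*sqrt(2)*b^3 - 39*sqrt(2)*b^2 - 16*b^2 - 72*sqrt(2)*b + 52*b + 96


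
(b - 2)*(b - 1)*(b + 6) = b^3 + 3*b^2 - 16*b + 12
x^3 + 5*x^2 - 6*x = x*(x - 1)*(x + 6)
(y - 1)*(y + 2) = y^2 + y - 2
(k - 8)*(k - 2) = k^2 - 10*k + 16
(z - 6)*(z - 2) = z^2 - 8*z + 12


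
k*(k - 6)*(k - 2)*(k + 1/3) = k^4 - 23*k^3/3 + 28*k^2/3 + 4*k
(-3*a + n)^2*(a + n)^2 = 9*a^4 + 12*a^3*n - 2*a^2*n^2 - 4*a*n^3 + n^4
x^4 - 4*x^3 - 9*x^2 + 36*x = x*(x - 4)*(x - 3)*(x + 3)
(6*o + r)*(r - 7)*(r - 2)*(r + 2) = 6*o*r^3 - 42*o*r^2 - 24*o*r + 168*o + r^4 - 7*r^3 - 4*r^2 + 28*r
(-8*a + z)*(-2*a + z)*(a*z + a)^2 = 16*a^4*z^2 + 32*a^4*z + 16*a^4 - 10*a^3*z^3 - 20*a^3*z^2 - 10*a^3*z + a^2*z^4 + 2*a^2*z^3 + a^2*z^2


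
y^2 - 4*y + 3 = (y - 3)*(y - 1)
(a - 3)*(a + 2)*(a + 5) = a^3 + 4*a^2 - 11*a - 30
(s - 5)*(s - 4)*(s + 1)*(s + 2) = s^4 - 6*s^3 - 5*s^2 + 42*s + 40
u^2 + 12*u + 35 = (u + 5)*(u + 7)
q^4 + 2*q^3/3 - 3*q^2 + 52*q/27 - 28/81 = (q - 2/3)^2*(q - 1/3)*(q + 7/3)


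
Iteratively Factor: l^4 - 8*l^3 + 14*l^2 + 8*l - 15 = (l - 5)*(l^3 - 3*l^2 - l + 3) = (l - 5)*(l - 3)*(l^2 - 1) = (l - 5)*(l - 3)*(l - 1)*(l + 1)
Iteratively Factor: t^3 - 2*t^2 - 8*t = (t)*(t^2 - 2*t - 8) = t*(t + 2)*(t - 4)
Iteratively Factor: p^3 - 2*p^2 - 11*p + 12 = (p + 3)*(p^2 - 5*p + 4) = (p - 4)*(p + 3)*(p - 1)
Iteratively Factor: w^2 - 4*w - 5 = (w + 1)*(w - 5)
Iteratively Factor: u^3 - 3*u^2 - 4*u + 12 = (u - 2)*(u^2 - u - 6) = (u - 2)*(u + 2)*(u - 3)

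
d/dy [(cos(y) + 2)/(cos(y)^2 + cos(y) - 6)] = (cos(y)^2 + 4*cos(y) + 8)*sin(y)/(cos(y)^2 + cos(y) - 6)^2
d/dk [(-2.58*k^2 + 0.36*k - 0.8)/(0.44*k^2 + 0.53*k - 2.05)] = (-1.5258*k^2 + 11.282*k - 0.314)/(0.1936*k^4 + 0.4664*k^3 - 1.5231*k^2 - 2.173*k + 4.2025)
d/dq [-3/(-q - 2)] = -3/(q + 2)^2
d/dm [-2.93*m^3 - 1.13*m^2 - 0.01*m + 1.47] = -8.79*m^2 - 2.26*m - 0.01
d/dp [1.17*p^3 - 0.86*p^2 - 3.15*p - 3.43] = 3.51*p^2 - 1.72*p - 3.15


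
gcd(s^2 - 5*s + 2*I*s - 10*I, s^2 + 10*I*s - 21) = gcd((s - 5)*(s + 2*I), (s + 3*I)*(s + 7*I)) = 1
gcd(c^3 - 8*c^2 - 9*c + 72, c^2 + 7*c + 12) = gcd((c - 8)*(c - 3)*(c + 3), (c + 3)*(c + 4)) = c + 3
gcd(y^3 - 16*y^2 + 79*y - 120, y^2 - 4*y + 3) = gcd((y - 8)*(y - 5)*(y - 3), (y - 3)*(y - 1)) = y - 3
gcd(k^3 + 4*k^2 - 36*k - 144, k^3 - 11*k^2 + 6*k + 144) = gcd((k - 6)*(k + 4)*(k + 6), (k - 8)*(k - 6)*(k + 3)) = k - 6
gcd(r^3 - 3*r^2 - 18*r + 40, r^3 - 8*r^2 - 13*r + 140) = r^2 - r - 20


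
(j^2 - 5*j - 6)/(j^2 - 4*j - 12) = (j + 1)/(j + 2)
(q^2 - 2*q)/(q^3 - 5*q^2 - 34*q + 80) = q/(q^2 - 3*q - 40)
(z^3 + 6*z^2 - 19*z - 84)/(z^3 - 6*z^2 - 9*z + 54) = (z^2 + 3*z - 28)/(z^2 - 9*z + 18)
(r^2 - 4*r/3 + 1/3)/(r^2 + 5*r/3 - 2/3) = (r - 1)/(r + 2)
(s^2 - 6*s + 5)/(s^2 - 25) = (s - 1)/(s + 5)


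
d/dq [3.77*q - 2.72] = 3.77000000000000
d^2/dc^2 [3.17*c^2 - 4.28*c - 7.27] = 6.34000000000000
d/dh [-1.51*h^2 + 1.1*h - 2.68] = 1.1 - 3.02*h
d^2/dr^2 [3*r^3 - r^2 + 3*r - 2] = 18*r - 2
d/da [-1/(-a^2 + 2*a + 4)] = 2*(1 - a)/(-a^2 + 2*a + 4)^2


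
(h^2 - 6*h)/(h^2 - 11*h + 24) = h*(h - 6)/(h^2 - 11*h + 24)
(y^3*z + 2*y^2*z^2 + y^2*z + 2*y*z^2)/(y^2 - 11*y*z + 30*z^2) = y*z*(y^2 + 2*y*z + y + 2*z)/(y^2 - 11*y*z + 30*z^2)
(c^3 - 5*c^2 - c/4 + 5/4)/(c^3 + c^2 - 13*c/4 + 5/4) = (2*c^2 - 9*c - 5)/(2*c^2 + 3*c - 5)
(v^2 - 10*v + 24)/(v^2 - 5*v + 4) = (v - 6)/(v - 1)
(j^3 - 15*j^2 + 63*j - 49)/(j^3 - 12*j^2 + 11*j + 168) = (j^2 - 8*j + 7)/(j^2 - 5*j - 24)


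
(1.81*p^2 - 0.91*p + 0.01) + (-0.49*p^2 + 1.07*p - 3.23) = 1.32*p^2 + 0.16*p - 3.22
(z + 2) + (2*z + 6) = 3*z + 8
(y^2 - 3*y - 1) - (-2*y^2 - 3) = 3*y^2 - 3*y + 2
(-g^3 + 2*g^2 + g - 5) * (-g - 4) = g^4 + 2*g^3 - 9*g^2 + g + 20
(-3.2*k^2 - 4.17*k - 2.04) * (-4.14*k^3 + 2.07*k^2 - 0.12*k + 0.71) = 13.248*k^5 + 10.6398*k^4 + 0.197699999999999*k^3 - 5.9944*k^2 - 2.7159*k - 1.4484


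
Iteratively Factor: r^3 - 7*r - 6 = (r + 1)*(r^2 - r - 6) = (r - 3)*(r + 1)*(r + 2)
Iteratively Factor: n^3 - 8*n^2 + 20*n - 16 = (n - 2)*(n^2 - 6*n + 8) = (n - 2)^2*(n - 4)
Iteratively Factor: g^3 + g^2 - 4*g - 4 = (g + 1)*(g^2 - 4) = (g + 1)*(g + 2)*(g - 2)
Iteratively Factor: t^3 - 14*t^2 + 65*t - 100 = (t - 4)*(t^2 - 10*t + 25) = (t - 5)*(t - 4)*(t - 5)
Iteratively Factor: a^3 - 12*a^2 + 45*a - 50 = (a - 5)*(a^2 - 7*a + 10) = (a - 5)*(a - 2)*(a - 5)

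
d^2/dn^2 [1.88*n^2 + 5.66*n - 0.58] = 3.76000000000000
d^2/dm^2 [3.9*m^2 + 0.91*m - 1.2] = 7.80000000000000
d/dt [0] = 0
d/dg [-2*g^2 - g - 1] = -4*g - 1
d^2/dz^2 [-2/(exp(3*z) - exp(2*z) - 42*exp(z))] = 2*(2*(-3*exp(2*z) + 2*exp(z) + 42)^2 + (-exp(2*z) + exp(z) + 42)*(9*exp(2*z) - 4*exp(z) - 42))*exp(-z)/(-exp(2*z) + exp(z) + 42)^3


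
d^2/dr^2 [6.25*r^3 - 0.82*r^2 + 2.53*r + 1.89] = 37.5*r - 1.64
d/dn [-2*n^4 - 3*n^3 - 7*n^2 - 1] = n*(-8*n^2 - 9*n - 14)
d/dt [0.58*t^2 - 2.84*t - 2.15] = 1.16*t - 2.84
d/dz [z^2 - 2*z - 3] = 2*z - 2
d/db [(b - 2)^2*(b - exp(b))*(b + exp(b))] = 4*b^3 - 2*b^2*exp(2*b) - 12*b^2 + 6*b*exp(2*b) + 8*b - 4*exp(2*b)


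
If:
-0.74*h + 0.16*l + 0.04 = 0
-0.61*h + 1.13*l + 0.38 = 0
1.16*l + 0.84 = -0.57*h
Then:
No Solution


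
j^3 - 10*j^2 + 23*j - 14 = (j - 7)*(j - 2)*(j - 1)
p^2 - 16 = (p - 4)*(p + 4)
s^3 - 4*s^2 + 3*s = s*(s - 3)*(s - 1)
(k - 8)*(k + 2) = k^2 - 6*k - 16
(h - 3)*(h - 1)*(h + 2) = h^3 - 2*h^2 - 5*h + 6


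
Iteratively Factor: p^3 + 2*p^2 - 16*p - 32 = (p + 2)*(p^2 - 16) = (p + 2)*(p + 4)*(p - 4)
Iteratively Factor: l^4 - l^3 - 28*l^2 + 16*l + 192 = (l - 4)*(l^3 + 3*l^2 - 16*l - 48) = (l - 4)*(l + 4)*(l^2 - l - 12) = (l - 4)*(l + 3)*(l + 4)*(l - 4)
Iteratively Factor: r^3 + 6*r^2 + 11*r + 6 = (r + 1)*(r^2 + 5*r + 6) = (r + 1)*(r + 3)*(r + 2)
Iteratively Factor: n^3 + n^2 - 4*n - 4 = (n + 1)*(n^2 - 4) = (n + 1)*(n + 2)*(n - 2)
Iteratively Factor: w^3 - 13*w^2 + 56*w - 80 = (w - 4)*(w^2 - 9*w + 20) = (w - 5)*(w - 4)*(w - 4)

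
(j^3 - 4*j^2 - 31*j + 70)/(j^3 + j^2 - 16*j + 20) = (j - 7)/(j - 2)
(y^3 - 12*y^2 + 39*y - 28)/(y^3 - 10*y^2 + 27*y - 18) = (y^2 - 11*y + 28)/(y^2 - 9*y + 18)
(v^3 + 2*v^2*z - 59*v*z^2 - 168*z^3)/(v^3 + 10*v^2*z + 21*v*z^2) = (v - 8*z)/v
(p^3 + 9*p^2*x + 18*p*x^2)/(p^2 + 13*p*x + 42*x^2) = p*(p + 3*x)/(p + 7*x)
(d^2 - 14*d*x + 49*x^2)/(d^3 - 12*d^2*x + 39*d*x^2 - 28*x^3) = (d - 7*x)/(d^2 - 5*d*x + 4*x^2)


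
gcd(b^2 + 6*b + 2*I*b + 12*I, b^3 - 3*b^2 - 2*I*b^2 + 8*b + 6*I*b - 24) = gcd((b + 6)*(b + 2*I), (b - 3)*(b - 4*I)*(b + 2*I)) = b + 2*I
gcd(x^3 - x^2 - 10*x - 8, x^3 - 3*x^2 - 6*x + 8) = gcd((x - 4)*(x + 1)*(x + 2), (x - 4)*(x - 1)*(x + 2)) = x^2 - 2*x - 8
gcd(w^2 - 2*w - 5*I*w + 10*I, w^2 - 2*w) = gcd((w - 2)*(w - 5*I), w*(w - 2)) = w - 2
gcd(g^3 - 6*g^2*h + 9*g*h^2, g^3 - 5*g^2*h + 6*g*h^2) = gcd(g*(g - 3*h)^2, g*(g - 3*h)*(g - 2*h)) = g^2 - 3*g*h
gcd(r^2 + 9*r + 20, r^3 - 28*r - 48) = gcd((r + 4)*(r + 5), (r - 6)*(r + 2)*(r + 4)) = r + 4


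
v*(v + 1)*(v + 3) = v^3 + 4*v^2 + 3*v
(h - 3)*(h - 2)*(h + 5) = h^3 - 19*h + 30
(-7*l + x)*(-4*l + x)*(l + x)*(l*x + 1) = 28*l^4*x + 17*l^3*x^2 + 28*l^3 - 10*l^2*x^3 + 17*l^2*x + l*x^4 - 10*l*x^2 + x^3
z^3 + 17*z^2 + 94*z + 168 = (z + 4)*(z + 6)*(z + 7)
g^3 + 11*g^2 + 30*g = g*(g + 5)*(g + 6)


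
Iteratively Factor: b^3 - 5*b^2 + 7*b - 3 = (b - 1)*(b^2 - 4*b + 3) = (b - 1)^2*(b - 3)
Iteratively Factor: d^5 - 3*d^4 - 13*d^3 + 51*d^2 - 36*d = (d)*(d^4 - 3*d^3 - 13*d^2 + 51*d - 36) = d*(d - 3)*(d^3 - 13*d + 12) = d*(d - 3)^2*(d^2 + 3*d - 4) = d*(d - 3)^2*(d - 1)*(d + 4)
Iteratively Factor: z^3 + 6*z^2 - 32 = (z + 4)*(z^2 + 2*z - 8) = (z + 4)^2*(z - 2)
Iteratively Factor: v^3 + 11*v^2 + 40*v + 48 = (v + 4)*(v^2 + 7*v + 12) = (v + 4)^2*(v + 3)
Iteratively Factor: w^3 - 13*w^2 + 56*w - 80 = (w - 4)*(w^2 - 9*w + 20) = (w - 5)*(w - 4)*(w - 4)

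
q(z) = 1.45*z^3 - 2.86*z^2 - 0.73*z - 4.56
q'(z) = 4.35*z^2 - 5.72*z - 0.73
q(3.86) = 33.40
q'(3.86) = 42.00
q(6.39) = 252.33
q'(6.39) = 140.34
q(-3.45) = -95.62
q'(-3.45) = 70.78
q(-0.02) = -4.55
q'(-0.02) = -0.61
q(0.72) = -6.03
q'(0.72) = -2.59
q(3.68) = 26.28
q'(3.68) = 37.13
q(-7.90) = -892.19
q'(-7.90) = 315.94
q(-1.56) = -15.89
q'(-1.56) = 18.78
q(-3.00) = -67.26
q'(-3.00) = 55.58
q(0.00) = -4.56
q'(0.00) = -0.73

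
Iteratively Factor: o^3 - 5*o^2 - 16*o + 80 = (o - 4)*(o^2 - o - 20) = (o - 5)*(o - 4)*(o + 4)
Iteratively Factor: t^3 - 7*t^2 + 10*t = (t - 5)*(t^2 - 2*t) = (t - 5)*(t - 2)*(t)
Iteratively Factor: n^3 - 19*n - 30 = (n + 3)*(n^2 - 3*n - 10) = (n + 2)*(n + 3)*(n - 5)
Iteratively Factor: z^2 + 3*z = (z)*(z + 3)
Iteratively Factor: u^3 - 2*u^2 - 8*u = (u)*(u^2 - 2*u - 8) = u*(u - 4)*(u + 2)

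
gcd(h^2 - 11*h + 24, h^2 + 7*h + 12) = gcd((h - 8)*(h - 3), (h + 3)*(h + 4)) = 1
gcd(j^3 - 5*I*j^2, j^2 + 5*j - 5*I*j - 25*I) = j - 5*I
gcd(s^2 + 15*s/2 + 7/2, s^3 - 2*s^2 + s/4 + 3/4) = s + 1/2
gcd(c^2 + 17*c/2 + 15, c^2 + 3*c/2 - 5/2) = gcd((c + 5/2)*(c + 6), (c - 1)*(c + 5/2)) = c + 5/2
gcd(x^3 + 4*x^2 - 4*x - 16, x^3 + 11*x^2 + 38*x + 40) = x^2 + 6*x + 8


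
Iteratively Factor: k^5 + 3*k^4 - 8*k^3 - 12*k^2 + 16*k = (k + 2)*(k^4 + k^3 - 10*k^2 + 8*k) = (k - 1)*(k + 2)*(k^3 + 2*k^2 - 8*k) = (k - 1)*(k + 2)*(k + 4)*(k^2 - 2*k) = (k - 2)*(k - 1)*(k + 2)*(k + 4)*(k)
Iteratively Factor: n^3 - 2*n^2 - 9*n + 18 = (n - 3)*(n^2 + n - 6) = (n - 3)*(n + 3)*(n - 2)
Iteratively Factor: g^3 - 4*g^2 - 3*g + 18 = (g - 3)*(g^2 - g - 6) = (g - 3)^2*(g + 2)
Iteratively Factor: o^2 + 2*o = (o + 2)*(o)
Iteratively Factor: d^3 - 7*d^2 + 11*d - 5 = (d - 1)*(d^2 - 6*d + 5) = (d - 1)^2*(d - 5)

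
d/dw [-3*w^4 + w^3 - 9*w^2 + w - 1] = -12*w^3 + 3*w^2 - 18*w + 1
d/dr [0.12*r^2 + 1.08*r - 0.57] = 0.24*r + 1.08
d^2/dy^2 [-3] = 0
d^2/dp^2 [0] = 0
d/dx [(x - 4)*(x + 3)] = 2*x - 1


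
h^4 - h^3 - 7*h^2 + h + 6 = (h - 3)*(h - 1)*(h + 1)*(h + 2)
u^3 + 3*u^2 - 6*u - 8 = (u - 2)*(u + 1)*(u + 4)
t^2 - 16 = (t - 4)*(t + 4)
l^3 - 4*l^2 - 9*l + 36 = (l - 4)*(l - 3)*(l + 3)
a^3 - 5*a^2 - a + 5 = (a - 5)*(a - 1)*(a + 1)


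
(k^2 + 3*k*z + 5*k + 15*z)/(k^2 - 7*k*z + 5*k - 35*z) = (-k - 3*z)/(-k + 7*z)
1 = 1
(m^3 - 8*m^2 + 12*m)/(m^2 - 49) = m*(m^2 - 8*m + 12)/(m^2 - 49)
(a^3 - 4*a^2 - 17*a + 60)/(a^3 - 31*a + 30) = (a^2 + a - 12)/(a^2 + 5*a - 6)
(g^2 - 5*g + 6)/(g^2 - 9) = (g - 2)/(g + 3)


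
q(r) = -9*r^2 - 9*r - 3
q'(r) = -18*r - 9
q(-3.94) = -107.25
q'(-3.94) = 61.92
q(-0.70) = -1.11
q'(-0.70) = 3.60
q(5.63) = -338.94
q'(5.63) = -110.34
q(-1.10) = -3.99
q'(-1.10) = 10.80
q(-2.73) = -45.51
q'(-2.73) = 40.14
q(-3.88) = -103.57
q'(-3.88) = 60.84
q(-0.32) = -1.04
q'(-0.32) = -3.24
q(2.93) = -106.63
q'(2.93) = -61.74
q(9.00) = -813.00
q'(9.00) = -171.00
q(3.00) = -111.00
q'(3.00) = -63.00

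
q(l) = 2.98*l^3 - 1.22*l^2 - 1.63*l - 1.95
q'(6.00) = 305.57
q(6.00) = 588.03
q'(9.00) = 700.55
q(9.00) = 2056.98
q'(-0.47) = 1.49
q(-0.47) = -1.76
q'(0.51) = -0.55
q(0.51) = -2.70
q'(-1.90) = 35.28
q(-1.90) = -23.70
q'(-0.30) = -0.09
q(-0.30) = -1.65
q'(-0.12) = -1.21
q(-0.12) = -1.78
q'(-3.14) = 94.18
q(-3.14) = -101.12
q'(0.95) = 4.12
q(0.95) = -2.04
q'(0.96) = 4.27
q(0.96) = -2.00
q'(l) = 8.94*l^2 - 2.44*l - 1.63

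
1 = 1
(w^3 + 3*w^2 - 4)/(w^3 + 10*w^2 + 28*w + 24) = (w - 1)/(w + 6)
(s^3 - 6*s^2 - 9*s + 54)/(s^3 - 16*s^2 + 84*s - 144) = (s^2 - 9)/(s^2 - 10*s + 24)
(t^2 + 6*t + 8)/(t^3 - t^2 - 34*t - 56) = 1/(t - 7)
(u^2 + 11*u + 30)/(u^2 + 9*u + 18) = (u + 5)/(u + 3)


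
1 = 1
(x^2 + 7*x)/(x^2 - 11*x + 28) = x*(x + 7)/(x^2 - 11*x + 28)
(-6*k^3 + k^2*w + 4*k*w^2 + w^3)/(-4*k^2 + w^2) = (-3*k^2 + 2*k*w + w^2)/(-2*k + w)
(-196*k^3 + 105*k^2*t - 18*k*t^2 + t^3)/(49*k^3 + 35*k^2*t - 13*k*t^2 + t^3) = (-4*k + t)/(k + t)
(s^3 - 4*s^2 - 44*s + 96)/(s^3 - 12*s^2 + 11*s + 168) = (s^2 + 4*s - 12)/(s^2 - 4*s - 21)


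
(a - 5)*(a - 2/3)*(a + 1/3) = a^3 - 16*a^2/3 + 13*a/9 + 10/9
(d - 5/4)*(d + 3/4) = d^2 - d/2 - 15/16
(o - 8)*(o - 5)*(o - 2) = o^3 - 15*o^2 + 66*o - 80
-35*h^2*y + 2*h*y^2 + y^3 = y*(-5*h + y)*(7*h + y)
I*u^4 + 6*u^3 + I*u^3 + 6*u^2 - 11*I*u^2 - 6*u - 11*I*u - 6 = (u - 3*I)*(u - 2*I)*(u - I)*(I*u + I)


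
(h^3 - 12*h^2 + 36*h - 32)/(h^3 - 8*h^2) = 1 - 4/h + 4/h^2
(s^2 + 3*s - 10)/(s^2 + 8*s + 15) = (s - 2)/(s + 3)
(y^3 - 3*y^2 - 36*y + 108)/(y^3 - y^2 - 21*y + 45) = (y^2 - 36)/(y^2 + 2*y - 15)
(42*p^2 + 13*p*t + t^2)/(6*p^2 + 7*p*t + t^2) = (7*p + t)/(p + t)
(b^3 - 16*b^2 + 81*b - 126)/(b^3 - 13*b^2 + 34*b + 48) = (b^2 - 10*b + 21)/(b^2 - 7*b - 8)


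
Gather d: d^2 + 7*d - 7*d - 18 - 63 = d^2 - 81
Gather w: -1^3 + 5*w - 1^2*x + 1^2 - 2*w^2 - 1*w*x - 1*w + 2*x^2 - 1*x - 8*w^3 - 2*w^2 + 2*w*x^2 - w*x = -8*w^3 - 4*w^2 + w*(2*x^2 - 2*x + 4) + 2*x^2 - 2*x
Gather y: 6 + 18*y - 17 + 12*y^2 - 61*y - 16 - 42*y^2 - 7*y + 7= -30*y^2 - 50*y - 20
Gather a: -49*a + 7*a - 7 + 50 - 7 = 36 - 42*a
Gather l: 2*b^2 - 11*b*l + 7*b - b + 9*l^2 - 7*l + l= 2*b^2 + 6*b + 9*l^2 + l*(-11*b - 6)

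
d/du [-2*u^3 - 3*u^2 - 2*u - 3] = -6*u^2 - 6*u - 2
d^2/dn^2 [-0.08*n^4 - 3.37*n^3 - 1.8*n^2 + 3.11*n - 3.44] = -0.96*n^2 - 20.22*n - 3.6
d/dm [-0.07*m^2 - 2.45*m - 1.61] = -0.14*m - 2.45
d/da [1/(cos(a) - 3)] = sin(a)/(cos(a) - 3)^2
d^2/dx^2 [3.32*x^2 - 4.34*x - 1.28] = 6.64000000000000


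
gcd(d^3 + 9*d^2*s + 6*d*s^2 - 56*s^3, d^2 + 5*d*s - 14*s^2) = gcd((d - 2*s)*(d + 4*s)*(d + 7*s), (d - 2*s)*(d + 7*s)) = -d^2 - 5*d*s + 14*s^2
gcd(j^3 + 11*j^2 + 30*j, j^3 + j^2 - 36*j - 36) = j + 6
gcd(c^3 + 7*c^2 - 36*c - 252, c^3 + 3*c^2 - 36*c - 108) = c^2 - 36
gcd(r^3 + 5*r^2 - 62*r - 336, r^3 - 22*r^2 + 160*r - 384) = r - 8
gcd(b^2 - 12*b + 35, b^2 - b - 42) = b - 7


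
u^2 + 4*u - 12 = (u - 2)*(u + 6)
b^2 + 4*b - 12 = (b - 2)*(b + 6)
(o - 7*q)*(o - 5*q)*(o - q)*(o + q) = o^4 - 12*o^3*q + 34*o^2*q^2 + 12*o*q^3 - 35*q^4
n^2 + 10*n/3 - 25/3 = (n - 5/3)*(n + 5)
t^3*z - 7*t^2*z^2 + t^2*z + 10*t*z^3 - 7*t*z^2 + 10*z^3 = (t - 5*z)*(t - 2*z)*(t*z + z)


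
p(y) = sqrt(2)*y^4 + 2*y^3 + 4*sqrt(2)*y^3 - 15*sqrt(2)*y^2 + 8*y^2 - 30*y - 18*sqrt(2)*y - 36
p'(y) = 4*sqrt(2)*y^3 + 6*y^2 + 12*sqrt(2)*y^2 - 30*sqrt(2)*y + 16*y - 30 - 18*sqrt(2)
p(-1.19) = 1.21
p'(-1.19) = -1.01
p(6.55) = 3788.58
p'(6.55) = 2346.59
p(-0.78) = -3.89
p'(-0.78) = -23.55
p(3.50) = 148.55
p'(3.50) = 375.98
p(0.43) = -61.63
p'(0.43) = -62.12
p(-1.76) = -7.50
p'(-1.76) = 31.37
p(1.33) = -110.69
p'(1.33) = -36.66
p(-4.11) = -159.33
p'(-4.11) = 48.44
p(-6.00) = 0.00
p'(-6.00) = -291.84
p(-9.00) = 3089.64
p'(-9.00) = -2080.85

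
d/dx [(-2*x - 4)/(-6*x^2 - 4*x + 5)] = 2*(6*x^2 + 4*x - 4*(x + 2)*(3*x + 1) - 5)/(6*x^2 + 4*x - 5)^2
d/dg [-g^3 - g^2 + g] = -3*g^2 - 2*g + 1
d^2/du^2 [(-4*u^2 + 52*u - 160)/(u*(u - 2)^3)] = 8*(-3*u^4 + 72*u^3 - 400*u^2 + 400*u - 160)/(u^3*(u^5 - 10*u^4 + 40*u^3 - 80*u^2 + 80*u - 32))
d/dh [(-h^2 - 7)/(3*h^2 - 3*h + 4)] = (3*h^2 + 34*h - 21)/(9*h^4 - 18*h^3 + 33*h^2 - 24*h + 16)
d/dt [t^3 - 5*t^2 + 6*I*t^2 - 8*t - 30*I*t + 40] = 3*t^2 + t*(-10 + 12*I) - 8 - 30*I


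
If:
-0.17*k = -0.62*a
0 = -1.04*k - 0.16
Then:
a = -0.04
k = -0.15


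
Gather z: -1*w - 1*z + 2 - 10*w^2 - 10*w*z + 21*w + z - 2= -10*w^2 - 10*w*z + 20*w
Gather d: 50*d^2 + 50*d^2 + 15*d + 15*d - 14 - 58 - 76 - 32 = 100*d^2 + 30*d - 180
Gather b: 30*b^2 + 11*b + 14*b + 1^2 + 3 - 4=30*b^2 + 25*b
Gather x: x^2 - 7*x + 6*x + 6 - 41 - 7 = x^2 - x - 42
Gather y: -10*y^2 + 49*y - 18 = -10*y^2 + 49*y - 18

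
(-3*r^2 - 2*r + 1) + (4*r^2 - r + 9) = r^2 - 3*r + 10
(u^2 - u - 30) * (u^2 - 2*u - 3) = u^4 - 3*u^3 - 31*u^2 + 63*u + 90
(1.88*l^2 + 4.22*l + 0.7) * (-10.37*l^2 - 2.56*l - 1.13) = -19.4956*l^4 - 48.5742*l^3 - 20.1866*l^2 - 6.5606*l - 0.791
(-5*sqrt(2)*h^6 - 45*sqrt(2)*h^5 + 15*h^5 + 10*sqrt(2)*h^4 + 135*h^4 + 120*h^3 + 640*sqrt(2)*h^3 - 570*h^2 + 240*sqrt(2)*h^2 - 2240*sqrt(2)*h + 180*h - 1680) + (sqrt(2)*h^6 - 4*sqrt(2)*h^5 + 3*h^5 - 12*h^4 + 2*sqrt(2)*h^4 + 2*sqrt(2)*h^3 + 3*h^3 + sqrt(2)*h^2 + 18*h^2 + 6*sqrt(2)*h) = -4*sqrt(2)*h^6 - 49*sqrt(2)*h^5 + 18*h^5 + 12*sqrt(2)*h^4 + 123*h^4 + 123*h^3 + 642*sqrt(2)*h^3 - 552*h^2 + 241*sqrt(2)*h^2 - 2234*sqrt(2)*h + 180*h - 1680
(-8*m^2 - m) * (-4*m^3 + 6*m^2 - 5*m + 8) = 32*m^5 - 44*m^4 + 34*m^3 - 59*m^2 - 8*m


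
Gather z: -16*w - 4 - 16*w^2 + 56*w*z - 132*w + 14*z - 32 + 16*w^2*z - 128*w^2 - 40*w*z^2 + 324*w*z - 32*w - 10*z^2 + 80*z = -144*w^2 - 180*w + z^2*(-40*w - 10) + z*(16*w^2 + 380*w + 94) - 36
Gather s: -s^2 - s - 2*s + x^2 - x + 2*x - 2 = -s^2 - 3*s + x^2 + x - 2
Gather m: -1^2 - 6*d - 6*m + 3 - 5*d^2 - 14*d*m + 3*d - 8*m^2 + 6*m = -5*d^2 - 14*d*m - 3*d - 8*m^2 + 2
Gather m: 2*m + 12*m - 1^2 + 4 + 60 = 14*m + 63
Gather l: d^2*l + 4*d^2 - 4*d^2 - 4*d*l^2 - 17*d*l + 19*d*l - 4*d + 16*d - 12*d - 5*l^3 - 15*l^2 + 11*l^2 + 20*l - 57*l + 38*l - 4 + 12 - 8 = -5*l^3 + l^2*(-4*d - 4) + l*(d^2 + 2*d + 1)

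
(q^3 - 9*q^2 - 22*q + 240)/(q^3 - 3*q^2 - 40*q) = (q - 6)/q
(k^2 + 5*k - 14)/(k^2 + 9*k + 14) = (k - 2)/(k + 2)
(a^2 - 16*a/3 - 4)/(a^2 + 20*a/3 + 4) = (a - 6)/(a + 6)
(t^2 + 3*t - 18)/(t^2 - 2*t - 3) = (t + 6)/(t + 1)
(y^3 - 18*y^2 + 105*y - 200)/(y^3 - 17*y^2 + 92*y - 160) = (y - 5)/(y - 4)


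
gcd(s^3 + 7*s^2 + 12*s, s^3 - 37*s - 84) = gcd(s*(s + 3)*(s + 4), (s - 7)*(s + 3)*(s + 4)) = s^2 + 7*s + 12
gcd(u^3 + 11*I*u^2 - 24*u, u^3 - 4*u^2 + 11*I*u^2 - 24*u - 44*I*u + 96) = u^2 + 11*I*u - 24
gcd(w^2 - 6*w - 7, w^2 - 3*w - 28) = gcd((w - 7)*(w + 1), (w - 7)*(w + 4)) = w - 7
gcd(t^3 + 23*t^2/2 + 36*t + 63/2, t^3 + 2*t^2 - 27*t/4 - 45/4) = t^2 + 9*t/2 + 9/2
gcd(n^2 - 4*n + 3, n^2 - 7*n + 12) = n - 3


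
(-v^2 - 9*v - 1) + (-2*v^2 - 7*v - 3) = -3*v^2 - 16*v - 4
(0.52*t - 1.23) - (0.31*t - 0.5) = 0.21*t - 0.73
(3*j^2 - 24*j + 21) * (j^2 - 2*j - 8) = 3*j^4 - 30*j^3 + 45*j^2 + 150*j - 168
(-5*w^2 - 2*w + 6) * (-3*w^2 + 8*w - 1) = 15*w^4 - 34*w^3 - 29*w^2 + 50*w - 6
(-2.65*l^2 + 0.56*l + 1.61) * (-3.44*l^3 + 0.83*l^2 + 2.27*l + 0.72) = 9.116*l^5 - 4.1259*l^4 - 11.0891*l^3 + 0.6995*l^2 + 4.0579*l + 1.1592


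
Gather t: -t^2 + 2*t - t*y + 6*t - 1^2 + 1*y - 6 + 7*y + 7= -t^2 + t*(8 - y) + 8*y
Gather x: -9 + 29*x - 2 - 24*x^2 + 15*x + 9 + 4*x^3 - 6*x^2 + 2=4*x^3 - 30*x^2 + 44*x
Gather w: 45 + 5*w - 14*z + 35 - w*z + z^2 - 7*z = w*(5 - z) + z^2 - 21*z + 80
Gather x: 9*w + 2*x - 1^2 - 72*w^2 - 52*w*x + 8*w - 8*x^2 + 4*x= -72*w^2 + 17*w - 8*x^2 + x*(6 - 52*w) - 1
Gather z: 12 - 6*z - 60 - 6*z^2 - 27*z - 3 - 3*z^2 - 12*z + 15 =-9*z^2 - 45*z - 36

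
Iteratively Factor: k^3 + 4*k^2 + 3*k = (k)*(k^2 + 4*k + 3) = k*(k + 3)*(k + 1)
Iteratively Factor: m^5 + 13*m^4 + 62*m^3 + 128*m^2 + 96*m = (m + 2)*(m^4 + 11*m^3 + 40*m^2 + 48*m) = (m + 2)*(m + 3)*(m^3 + 8*m^2 + 16*m) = (m + 2)*(m + 3)*(m + 4)*(m^2 + 4*m) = m*(m + 2)*(m + 3)*(m + 4)*(m + 4)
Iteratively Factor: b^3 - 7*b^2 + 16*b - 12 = (b - 2)*(b^2 - 5*b + 6) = (b - 3)*(b - 2)*(b - 2)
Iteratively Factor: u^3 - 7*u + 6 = (u - 2)*(u^2 + 2*u - 3) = (u - 2)*(u - 1)*(u + 3)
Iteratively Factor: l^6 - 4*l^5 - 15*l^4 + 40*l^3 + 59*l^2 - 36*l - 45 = (l - 3)*(l^5 - l^4 - 18*l^3 - 14*l^2 + 17*l + 15) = (l - 3)*(l + 1)*(l^4 - 2*l^3 - 16*l^2 + 2*l + 15) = (l - 3)*(l + 1)^2*(l^3 - 3*l^2 - 13*l + 15) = (l - 5)*(l - 3)*(l + 1)^2*(l^2 + 2*l - 3) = (l - 5)*(l - 3)*(l + 1)^2*(l + 3)*(l - 1)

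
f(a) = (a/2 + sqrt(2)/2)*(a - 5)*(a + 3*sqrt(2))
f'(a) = (a/2 + sqrt(2)/2)*(a - 5) + (a/2 + sqrt(2)/2)*(a + 3*sqrt(2)) + (a - 5)*(a + 3*sqrt(2))/2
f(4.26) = -17.85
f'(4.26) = 18.88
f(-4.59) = -5.29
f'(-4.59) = 17.45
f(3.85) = -24.50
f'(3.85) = 13.62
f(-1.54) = 1.11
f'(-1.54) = -8.60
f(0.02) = -15.22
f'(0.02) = -11.13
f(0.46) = -20.01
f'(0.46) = -10.52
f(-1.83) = 3.43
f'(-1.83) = -7.32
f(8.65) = 236.80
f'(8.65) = 106.77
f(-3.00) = 7.88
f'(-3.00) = 0.39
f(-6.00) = -44.32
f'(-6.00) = 38.92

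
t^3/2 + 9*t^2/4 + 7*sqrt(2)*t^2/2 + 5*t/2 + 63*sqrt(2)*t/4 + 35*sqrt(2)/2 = (t/2 + 1)*(t + 5/2)*(t + 7*sqrt(2))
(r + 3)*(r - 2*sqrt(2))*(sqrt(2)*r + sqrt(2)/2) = sqrt(2)*r^3 - 4*r^2 + 7*sqrt(2)*r^2/2 - 14*r + 3*sqrt(2)*r/2 - 6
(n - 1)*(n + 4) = n^2 + 3*n - 4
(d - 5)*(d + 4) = d^2 - d - 20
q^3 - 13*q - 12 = (q - 4)*(q + 1)*(q + 3)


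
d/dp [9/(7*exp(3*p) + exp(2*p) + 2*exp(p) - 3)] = (-189*exp(2*p) - 18*exp(p) - 18)*exp(p)/(7*exp(3*p) + exp(2*p) + 2*exp(p) - 3)^2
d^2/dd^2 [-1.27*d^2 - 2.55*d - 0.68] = -2.54000000000000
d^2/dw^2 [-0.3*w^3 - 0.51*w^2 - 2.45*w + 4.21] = -1.8*w - 1.02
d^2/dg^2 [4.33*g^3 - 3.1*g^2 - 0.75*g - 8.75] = 25.98*g - 6.2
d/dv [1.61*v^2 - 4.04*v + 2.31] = 3.22*v - 4.04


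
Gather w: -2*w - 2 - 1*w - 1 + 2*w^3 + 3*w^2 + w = 2*w^3 + 3*w^2 - 2*w - 3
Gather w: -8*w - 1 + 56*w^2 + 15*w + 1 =56*w^2 + 7*w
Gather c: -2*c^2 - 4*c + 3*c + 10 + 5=-2*c^2 - c + 15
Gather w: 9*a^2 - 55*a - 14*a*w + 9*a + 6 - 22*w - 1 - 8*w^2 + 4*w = 9*a^2 - 46*a - 8*w^2 + w*(-14*a - 18) + 5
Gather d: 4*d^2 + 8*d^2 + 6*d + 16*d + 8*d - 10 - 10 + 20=12*d^2 + 30*d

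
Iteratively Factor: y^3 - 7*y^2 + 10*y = (y - 5)*(y^2 - 2*y) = y*(y - 5)*(y - 2)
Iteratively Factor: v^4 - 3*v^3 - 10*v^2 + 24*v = (v - 2)*(v^3 - v^2 - 12*v) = (v - 4)*(v - 2)*(v^2 + 3*v) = v*(v - 4)*(v - 2)*(v + 3)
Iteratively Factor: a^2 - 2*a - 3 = (a + 1)*(a - 3)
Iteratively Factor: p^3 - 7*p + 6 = (p + 3)*(p^2 - 3*p + 2) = (p - 2)*(p + 3)*(p - 1)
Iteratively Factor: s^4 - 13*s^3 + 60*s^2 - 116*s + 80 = (s - 4)*(s^3 - 9*s^2 + 24*s - 20) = (s - 4)*(s - 2)*(s^2 - 7*s + 10) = (s - 4)*(s - 2)^2*(s - 5)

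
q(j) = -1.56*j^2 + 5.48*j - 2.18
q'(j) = 5.48 - 3.12*j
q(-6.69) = -108.66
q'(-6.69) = 26.35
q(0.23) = -1.00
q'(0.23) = 4.76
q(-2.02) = -19.62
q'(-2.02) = 11.78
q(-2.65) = -27.66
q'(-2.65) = 13.75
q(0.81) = 1.24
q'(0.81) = 2.95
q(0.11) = -1.60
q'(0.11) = 5.14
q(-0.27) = -3.77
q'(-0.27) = 6.32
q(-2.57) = -26.57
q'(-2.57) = 13.50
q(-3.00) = -32.66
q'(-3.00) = 14.84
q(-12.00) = -292.58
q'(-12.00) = 42.92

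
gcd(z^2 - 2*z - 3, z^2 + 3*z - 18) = z - 3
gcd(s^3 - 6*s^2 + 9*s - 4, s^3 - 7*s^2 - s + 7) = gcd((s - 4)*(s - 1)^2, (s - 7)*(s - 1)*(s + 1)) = s - 1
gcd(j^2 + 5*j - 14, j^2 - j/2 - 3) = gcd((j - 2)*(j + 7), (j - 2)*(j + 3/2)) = j - 2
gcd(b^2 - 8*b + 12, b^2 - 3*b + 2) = b - 2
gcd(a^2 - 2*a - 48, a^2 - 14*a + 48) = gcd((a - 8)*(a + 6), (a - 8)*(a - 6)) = a - 8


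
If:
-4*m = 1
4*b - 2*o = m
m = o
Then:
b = -3/16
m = -1/4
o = -1/4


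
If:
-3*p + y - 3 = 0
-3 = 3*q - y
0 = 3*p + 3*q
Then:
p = 0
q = 0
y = 3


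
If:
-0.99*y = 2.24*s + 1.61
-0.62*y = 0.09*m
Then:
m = -6.88888888888889*y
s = -0.441964285714286*y - 0.71875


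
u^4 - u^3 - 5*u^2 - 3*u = u*(u - 3)*(u + 1)^2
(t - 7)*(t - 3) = t^2 - 10*t + 21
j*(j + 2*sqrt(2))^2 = j^3 + 4*sqrt(2)*j^2 + 8*j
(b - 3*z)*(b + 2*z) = b^2 - b*z - 6*z^2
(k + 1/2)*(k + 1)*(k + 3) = k^3 + 9*k^2/2 + 5*k + 3/2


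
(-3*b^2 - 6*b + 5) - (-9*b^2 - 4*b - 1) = 6*b^2 - 2*b + 6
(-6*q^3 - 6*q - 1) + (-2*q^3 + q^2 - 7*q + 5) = -8*q^3 + q^2 - 13*q + 4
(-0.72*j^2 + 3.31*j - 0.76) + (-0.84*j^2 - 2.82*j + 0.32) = -1.56*j^2 + 0.49*j - 0.44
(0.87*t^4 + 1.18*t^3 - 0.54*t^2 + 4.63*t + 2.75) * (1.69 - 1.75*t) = -1.5225*t^5 - 0.5947*t^4 + 2.9392*t^3 - 9.0151*t^2 + 3.0122*t + 4.6475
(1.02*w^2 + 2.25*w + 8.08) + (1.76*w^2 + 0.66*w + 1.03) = 2.78*w^2 + 2.91*w + 9.11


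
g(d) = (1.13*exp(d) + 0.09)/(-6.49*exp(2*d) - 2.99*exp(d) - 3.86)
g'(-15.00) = 0.00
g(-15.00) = -0.02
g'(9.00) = 0.00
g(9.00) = 0.00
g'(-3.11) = -0.01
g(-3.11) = -0.04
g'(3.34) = 0.01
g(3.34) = -0.01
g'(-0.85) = -0.02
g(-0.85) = -0.09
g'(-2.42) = -0.02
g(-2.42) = -0.05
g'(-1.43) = -0.03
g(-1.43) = -0.07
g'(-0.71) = -0.02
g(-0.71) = -0.09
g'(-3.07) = -0.01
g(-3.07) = -0.04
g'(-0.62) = -0.01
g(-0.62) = -0.09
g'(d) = (1.13*exp(d) + 0.09)*(12.98*exp(2*d) + 2.99*exp(d))/(-6.49*exp(2*d) - 2.99*exp(d) - 3.86)^2 + 1.13*exp(d)/(-6.49*exp(2*d) - 2.99*exp(d) - 3.86) = (7.3337*exp(2*d) + 1.1682*exp(d) - 4.0927)*exp(d)/(42.1201*exp(4*d) + 38.8102*exp(3*d) + 59.0429*exp(2*d) + 23.0828*exp(d) + 14.8996)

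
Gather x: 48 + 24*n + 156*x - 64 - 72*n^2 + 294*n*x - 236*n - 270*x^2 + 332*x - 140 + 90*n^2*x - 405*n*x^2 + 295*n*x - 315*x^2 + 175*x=-72*n^2 - 212*n + x^2*(-405*n - 585) + x*(90*n^2 + 589*n + 663) - 156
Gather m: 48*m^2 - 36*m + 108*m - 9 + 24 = 48*m^2 + 72*m + 15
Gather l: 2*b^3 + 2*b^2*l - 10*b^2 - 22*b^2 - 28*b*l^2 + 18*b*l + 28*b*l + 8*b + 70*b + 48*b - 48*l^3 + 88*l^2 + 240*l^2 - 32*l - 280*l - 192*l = 2*b^3 - 32*b^2 + 126*b - 48*l^3 + l^2*(328 - 28*b) + l*(2*b^2 + 46*b - 504)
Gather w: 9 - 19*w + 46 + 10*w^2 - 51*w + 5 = 10*w^2 - 70*w + 60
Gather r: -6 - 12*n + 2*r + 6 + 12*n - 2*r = 0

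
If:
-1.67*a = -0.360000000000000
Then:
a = 0.22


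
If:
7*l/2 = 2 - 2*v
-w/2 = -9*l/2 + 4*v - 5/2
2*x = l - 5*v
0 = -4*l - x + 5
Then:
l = 60/71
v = -34/71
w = 1167/71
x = 115/71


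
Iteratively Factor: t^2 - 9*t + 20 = (t - 4)*(t - 5)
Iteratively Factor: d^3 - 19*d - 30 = (d + 3)*(d^2 - 3*d - 10) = (d + 2)*(d + 3)*(d - 5)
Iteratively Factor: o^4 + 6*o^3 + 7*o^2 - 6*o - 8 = (o - 1)*(o^3 + 7*o^2 + 14*o + 8) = (o - 1)*(o + 2)*(o^2 + 5*o + 4) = (o - 1)*(o + 2)*(o + 4)*(o + 1)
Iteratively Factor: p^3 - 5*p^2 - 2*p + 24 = (p - 3)*(p^2 - 2*p - 8) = (p - 3)*(p + 2)*(p - 4)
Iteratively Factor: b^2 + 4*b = (b + 4)*(b)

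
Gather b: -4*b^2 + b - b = -4*b^2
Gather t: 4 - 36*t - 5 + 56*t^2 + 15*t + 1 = 56*t^2 - 21*t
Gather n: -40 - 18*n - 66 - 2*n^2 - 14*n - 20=-2*n^2 - 32*n - 126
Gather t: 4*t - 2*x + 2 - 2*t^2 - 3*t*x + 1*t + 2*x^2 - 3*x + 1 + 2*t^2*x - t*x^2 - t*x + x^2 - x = t^2*(2*x - 2) + t*(-x^2 - 4*x + 5) + 3*x^2 - 6*x + 3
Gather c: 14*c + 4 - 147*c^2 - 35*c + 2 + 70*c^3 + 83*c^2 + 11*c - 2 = 70*c^3 - 64*c^2 - 10*c + 4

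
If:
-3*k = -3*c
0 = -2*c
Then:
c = 0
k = 0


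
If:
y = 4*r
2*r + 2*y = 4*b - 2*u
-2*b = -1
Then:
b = 1/2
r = y/4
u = 1 - 5*y/4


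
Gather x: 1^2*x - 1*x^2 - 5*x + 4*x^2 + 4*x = 3*x^2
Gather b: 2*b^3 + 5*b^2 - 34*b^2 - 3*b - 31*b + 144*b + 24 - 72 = 2*b^3 - 29*b^2 + 110*b - 48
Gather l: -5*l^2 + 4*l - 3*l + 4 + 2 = -5*l^2 + l + 6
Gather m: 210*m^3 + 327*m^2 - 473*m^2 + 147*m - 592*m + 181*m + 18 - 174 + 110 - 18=210*m^3 - 146*m^2 - 264*m - 64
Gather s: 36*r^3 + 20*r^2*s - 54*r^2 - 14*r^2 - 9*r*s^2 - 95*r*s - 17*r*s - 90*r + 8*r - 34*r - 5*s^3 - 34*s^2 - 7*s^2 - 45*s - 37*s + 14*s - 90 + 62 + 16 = 36*r^3 - 68*r^2 - 116*r - 5*s^3 + s^2*(-9*r - 41) + s*(20*r^2 - 112*r - 68) - 12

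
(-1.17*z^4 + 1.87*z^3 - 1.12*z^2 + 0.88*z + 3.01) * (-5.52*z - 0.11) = 6.4584*z^5 - 10.1937*z^4 + 5.9767*z^3 - 4.7344*z^2 - 16.712*z - 0.3311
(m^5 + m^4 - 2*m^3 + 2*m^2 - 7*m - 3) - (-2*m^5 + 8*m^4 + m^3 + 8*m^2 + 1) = 3*m^5 - 7*m^4 - 3*m^3 - 6*m^2 - 7*m - 4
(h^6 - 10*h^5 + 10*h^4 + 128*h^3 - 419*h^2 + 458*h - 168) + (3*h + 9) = h^6 - 10*h^5 + 10*h^4 + 128*h^3 - 419*h^2 + 461*h - 159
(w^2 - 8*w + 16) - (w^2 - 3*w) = 16 - 5*w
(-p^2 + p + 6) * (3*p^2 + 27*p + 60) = -3*p^4 - 24*p^3 - 15*p^2 + 222*p + 360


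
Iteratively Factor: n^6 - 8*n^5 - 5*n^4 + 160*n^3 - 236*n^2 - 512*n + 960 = (n - 2)*(n^5 - 6*n^4 - 17*n^3 + 126*n^2 + 16*n - 480) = (n - 5)*(n - 2)*(n^4 - n^3 - 22*n^2 + 16*n + 96) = (n - 5)*(n - 2)*(n + 4)*(n^3 - 5*n^2 - 2*n + 24) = (n - 5)*(n - 4)*(n - 2)*(n + 4)*(n^2 - n - 6) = (n - 5)*(n - 4)*(n - 3)*(n - 2)*(n + 4)*(n + 2)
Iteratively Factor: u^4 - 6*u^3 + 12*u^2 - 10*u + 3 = (u - 1)*(u^3 - 5*u^2 + 7*u - 3) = (u - 1)^2*(u^2 - 4*u + 3) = (u - 3)*(u - 1)^2*(u - 1)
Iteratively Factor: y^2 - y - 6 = (y + 2)*(y - 3)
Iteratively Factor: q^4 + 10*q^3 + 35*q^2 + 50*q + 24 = (q + 1)*(q^3 + 9*q^2 + 26*q + 24) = (q + 1)*(q + 2)*(q^2 + 7*q + 12) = (q + 1)*(q + 2)*(q + 4)*(q + 3)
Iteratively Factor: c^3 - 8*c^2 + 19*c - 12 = (c - 4)*(c^2 - 4*c + 3) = (c - 4)*(c - 3)*(c - 1)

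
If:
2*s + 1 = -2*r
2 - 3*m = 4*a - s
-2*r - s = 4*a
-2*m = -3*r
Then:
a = 5/72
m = 1/3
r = 2/9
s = -13/18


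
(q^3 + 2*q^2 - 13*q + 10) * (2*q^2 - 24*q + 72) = 2*q^5 - 20*q^4 - 2*q^3 + 476*q^2 - 1176*q + 720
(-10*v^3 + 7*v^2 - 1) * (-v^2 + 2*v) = 10*v^5 - 27*v^4 + 14*v^3 + v^2 - 2*v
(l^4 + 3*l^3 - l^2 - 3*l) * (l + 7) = l^5 + 10*l^4 + 20*l^3 - 10*l^2 - 21*l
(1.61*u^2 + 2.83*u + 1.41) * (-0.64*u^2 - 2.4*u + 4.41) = -1.0304*u^4 - 5.6752*u^3 - 0.594299999999999*u^2 + 9.0963*u + 6.2181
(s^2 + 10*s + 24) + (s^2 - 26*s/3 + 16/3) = 2*s^2 + 4*s/3 + 88/3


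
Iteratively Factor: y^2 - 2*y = (y)*(y - 2)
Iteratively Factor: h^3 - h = (h - 1)*(h^2 + h) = (h - 1)*(h + 1)*(h)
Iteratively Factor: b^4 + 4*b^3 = (b)*(b^3 + 4*b^2) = b*(b + 4)*(b^2) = b^2*(b + 4)*(b)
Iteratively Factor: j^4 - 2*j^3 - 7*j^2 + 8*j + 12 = (j - 3)*(j^3 + j^2 - 4*j - 4) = (j - 3)*(j + 1)*(j^2 - 4) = (j - 3)*(j + 1)*(j + 2)*(j - 2)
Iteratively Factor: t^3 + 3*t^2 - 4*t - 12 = (t - 2)*(t^2 + 5*t + 6) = (t - 2)*(t + 3)*(t + 2)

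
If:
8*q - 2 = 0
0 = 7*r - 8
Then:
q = 1/4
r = 8/7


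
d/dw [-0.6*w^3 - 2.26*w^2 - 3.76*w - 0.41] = -1.8*w^2 - 4.52*w - 3.76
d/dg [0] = 0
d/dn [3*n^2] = 6*n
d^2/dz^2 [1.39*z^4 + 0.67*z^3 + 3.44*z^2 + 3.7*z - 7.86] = 16.68*z^2 + 4.02*z + 6.88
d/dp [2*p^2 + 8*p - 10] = 4*p + 8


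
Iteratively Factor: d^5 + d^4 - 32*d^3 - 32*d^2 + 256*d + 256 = (d + 4)*(d^4 - 3*d^3 - 20*d^2 + 48*d + 64) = (d + 4)^2*(d^3 - 7*d^2 + 8*d + 16) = (d - 4)*(d + 4)^2*(d^2 - 3*d - 4) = (d - 4)^2*(d + 4)^2*(d + 1)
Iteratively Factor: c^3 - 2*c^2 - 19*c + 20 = (c - 5)*(c^2 + 3*c - 4) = (c - 5)*(c - 1)*(c + 4)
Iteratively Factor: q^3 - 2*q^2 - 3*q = (q - 3)*(q^2 + q) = q*(q - 3)*(q + 1)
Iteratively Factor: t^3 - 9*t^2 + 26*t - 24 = (t - 4)*(t^2 - 5*t + 6) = (t - 4)*(t - 3)*(t - 2)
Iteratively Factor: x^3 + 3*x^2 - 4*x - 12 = (x - 2)*(x^2 + 5*x + 6) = (x - 2)*(x + 2)*(x + 3)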